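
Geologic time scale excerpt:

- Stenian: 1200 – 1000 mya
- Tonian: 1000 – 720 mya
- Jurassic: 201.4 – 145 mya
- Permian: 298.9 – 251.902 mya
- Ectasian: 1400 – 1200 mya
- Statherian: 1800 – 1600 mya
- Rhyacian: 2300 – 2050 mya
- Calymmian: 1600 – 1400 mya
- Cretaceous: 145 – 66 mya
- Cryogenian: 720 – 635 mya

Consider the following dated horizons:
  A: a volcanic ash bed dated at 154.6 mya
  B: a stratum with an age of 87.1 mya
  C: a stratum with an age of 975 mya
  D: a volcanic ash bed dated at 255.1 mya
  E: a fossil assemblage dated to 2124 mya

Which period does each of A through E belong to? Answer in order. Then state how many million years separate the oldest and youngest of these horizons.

A: 154.6 Ma lies in 201.4–145 Ma, so Jurassic.
B: 87.1 Ma lies in 145–66 Ma, so Cretaceous.
C: 975 Ma lies in 1000–720 Ma, so Tonian.
D: 255.1 Ma lies in 298.9–251.902 Ma, so Permian.
E: 2124 Ma lies in 2300–2050 Ma, so Rhyacian.
Oldest = 2124 Ma, youngest = 87.1 Ma → span 2036.9 Myr.

A — Jurassic; B — Cretaceous; C — Tonian; D — Permian; E — Rhyacian; span 2036.9 million years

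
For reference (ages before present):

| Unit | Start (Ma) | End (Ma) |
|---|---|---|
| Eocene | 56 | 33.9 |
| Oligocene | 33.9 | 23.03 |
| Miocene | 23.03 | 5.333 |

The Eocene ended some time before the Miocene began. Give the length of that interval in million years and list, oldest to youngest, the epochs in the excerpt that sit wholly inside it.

10.87 million years; Oligocene

The Eocene closes at 33.9 Ma and the Miocene opens at 23.03 Ma, so the interval is 33.9 − 23.03 = 10.87 Myr.
An epoch fits inside if it starts at or after 33.9 Ma and ends at or before 23.03 Ma; oldest first that gives Oligocene.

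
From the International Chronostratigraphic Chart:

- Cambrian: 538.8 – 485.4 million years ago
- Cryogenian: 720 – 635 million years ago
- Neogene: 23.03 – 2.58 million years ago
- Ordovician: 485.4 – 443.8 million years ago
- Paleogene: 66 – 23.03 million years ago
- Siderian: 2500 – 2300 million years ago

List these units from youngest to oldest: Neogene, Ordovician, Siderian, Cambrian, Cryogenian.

Neogene, Ordovician, Cambrian, Cryogenian, Siderian

The oldest of these is Siderian (starts 2500 Ma) and the youngest is Neogene (ends 2.58 Ma).
In between, by decreasing start age: Cryogenian (720), Cambrian (538.8), Ordovician (485.4).
Listing youngest first means reversing that sequence.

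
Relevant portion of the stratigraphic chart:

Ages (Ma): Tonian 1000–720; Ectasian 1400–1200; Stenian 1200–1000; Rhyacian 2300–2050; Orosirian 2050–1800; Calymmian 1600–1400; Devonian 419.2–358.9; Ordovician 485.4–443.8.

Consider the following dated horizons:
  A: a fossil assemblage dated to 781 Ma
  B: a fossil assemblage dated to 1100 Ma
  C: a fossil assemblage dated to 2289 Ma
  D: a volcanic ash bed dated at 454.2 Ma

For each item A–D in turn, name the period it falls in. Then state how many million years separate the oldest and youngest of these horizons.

A — Tonian; B — Stenian; C — Rhyacian; D — Ordovician; span 1834.8 million years

Match each age against the start–end ranges in the excerpt: A = 781 Ma → Tonian (1000–720); B = 1100 Ma → Stenian (1200–1000); C = 2289 Ma → Rhyacian (2300–2050); D = 454.2 Ma → Ordovician (485.4–443.8).
The largest age is 2289 Ma and the smallest is 454.2 Ma; their difference is 1834.8 Myr.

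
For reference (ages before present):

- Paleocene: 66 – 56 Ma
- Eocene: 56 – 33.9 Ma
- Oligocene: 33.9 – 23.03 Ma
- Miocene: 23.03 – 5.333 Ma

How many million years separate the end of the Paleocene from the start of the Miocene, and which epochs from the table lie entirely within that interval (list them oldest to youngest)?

32.97 million years; Eocene, Oligocene

The Paleocene closes at 56 Ma and the Miocene opens at 23.03 Ma, so the interval is 56 − 23.03 = 32.97 Myr.
An epoch fits inside if it starts at or after 56 Ma and ends at or before 23.03 Ma; oldest first that gives Eocene, Oligocene.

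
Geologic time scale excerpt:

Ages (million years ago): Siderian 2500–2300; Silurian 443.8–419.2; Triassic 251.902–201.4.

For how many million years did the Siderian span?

2500 − 2300 = 200 million years.

200 million years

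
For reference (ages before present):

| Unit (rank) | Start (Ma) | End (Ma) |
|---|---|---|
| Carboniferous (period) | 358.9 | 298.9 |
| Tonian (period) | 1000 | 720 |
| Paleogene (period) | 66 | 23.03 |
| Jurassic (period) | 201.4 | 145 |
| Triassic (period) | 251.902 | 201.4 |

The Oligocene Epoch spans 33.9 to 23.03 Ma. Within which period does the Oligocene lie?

Paleogene

The Oligocene (33.9–23.03 Ma) lies entirely within 66–23.03 Ma, the Paleogene Period.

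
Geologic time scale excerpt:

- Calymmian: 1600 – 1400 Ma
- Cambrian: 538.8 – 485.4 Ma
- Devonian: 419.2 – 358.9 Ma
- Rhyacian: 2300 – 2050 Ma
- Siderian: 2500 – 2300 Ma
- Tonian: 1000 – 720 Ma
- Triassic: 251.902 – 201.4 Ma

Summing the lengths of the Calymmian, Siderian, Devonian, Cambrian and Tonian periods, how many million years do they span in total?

793.7 million years

Each duration: Calymmian = 200; Siderian = 200; Devonian = 60.3; Cambrian = 53.4; Tonian = 280.
Sum: 200 + 200 + 60.3 + 53.4 + 280 = 793.7 Myr.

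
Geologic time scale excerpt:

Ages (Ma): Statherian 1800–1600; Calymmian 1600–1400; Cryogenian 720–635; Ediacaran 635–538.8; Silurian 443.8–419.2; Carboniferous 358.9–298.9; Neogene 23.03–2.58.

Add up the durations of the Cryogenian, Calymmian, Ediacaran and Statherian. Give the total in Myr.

Each duration: Cryogenian = 85; Calymmian = 200; Ediacaran = 96.2; Statherian = 200.
Sum: 85 + 200 + 96.2 + 200 = 581.2 Myr.

581.2 million years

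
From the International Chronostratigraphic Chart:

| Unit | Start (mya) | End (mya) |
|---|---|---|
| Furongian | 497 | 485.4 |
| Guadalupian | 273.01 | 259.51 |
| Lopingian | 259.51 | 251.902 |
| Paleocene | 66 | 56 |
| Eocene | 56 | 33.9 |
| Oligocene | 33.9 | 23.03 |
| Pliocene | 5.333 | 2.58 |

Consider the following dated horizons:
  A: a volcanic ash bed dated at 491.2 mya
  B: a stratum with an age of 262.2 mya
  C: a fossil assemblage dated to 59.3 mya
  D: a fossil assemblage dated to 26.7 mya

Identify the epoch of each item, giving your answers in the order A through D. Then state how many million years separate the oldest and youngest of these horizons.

A: 491.2 Ma lies in 497–485.4 Ma, so Furongian.
B: 262.2 Ma lies in 273.01–259.51 Ma, so Guadalupian.
C: 59.3 Ma lies in 66–56 Ma, so Paleocene.
D: 26.7 Ma lies in 33.9–23.03 Ma, so Oligocene.
Oldest = 491.2 Ma, youngest = 26.7 Ma → span 464.5 Myr.

A — Furongian; B — Guadalupian; C — Paleocene; D — Oligocene; span 464.5 million years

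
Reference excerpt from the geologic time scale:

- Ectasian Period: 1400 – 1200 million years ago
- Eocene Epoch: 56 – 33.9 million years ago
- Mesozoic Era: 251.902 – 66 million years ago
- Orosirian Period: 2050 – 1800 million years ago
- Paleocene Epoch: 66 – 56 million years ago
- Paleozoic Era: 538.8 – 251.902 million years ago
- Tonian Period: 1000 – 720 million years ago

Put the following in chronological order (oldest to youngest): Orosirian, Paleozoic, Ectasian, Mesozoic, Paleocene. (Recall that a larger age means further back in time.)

Read off each span (Ma): Orosirian 2050–1800; Paleozoic 538.8–251.902; Ectasian 1400–1200; Mesozoic 251.902–66; Paleocene 66–56.
Larger Ma is older, so oldest→youngest is Orosirian, Ectasian, Paleozoic, Mesozoic, Paleocene.

Orosirian, Ectasian, Paleozoic, Mesozoic, Paleocene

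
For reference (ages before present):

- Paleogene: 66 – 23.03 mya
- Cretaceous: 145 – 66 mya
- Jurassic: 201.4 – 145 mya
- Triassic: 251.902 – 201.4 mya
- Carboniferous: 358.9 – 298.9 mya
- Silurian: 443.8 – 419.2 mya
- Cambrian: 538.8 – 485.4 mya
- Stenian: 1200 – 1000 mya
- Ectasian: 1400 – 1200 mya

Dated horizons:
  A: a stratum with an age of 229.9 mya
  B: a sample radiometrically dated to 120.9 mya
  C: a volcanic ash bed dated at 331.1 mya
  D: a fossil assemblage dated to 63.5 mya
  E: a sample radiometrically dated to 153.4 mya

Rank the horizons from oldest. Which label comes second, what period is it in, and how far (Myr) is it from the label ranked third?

Larger Ma means older, so oldest first: C 331.1 > A 229.9 > E 153.4 > B 120.9 > D 63.5.
Counting 2 along gives A (229.9 Ma); the excerpt puts that inside the Triassic, 251.902–201.4 Ma.
Next in line is E (153.4 Ma), and 229.9 − 153.4 = 76.5 Myr.

A, in the Triassic; 76.5 million years to E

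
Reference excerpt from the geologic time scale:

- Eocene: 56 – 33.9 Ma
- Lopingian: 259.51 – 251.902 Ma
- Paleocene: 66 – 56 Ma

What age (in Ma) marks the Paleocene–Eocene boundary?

The Paleocene ends and the Eocene begins at 56 Ma.

56 Ma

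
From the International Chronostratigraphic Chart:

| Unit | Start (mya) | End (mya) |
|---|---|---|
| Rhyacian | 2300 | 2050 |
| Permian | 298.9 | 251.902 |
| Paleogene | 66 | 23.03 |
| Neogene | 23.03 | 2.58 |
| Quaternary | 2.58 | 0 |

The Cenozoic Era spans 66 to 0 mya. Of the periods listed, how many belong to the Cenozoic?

Periods inside 66–0 Ma: Paleogene, Neogene, Quaternary — 3 in total.

3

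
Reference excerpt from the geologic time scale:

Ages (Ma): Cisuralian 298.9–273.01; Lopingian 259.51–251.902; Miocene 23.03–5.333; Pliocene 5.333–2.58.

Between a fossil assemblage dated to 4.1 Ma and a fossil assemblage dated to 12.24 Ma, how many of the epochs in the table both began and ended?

0

Checking each listed span, none has both start < 12.24 Ma and end > 4.1 Ma — every epoch straddles one of the two dates or lies outside them — so the count is 0.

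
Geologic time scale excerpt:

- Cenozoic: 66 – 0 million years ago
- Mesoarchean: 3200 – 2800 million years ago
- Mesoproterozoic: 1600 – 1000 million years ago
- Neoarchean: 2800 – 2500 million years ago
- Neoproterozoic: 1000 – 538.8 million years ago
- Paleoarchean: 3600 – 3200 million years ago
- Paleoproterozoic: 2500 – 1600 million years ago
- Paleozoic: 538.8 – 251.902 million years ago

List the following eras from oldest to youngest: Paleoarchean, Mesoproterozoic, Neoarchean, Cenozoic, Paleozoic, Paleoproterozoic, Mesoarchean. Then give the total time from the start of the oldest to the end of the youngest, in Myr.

Paleoarchean → Mesoarchean → Neoarchean → Paleoproterozoic → Mesoproterozoic → Paleozoic → Cenozoic; total span 3600 Myr

Start ages (Ma): Paleoarchean 3600, Mesoarchean 3200, Neoarchean 2800, Paleoproterozoic 2500, Mesoproterozoic 1600, Paleozoic 538.8, Cenozoic 66.
Ordered oldest to youngest: Paleoarchean, Mesoarchean, Neoarchean, Paleoproterozoic, Mesoproterozoic, Paleozoic, Cenozoic.
Span = 3600 − 0 = 3600 Myr.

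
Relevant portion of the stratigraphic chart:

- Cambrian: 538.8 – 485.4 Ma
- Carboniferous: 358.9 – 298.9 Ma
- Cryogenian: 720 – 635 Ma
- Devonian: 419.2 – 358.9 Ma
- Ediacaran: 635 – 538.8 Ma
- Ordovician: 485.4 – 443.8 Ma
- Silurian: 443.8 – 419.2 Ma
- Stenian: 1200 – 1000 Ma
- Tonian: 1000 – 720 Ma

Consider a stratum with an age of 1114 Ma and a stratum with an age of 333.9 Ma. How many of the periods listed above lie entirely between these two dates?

7

The older date is 1114 Ma and the younger is 333.9 Ma.
Periods with start < 1114 and end > 333.9 Ma: Tonian (1000–720), Cryogenian (720–635), Ediacaran (635–538.8), Cambrian (538.8–485.4), Ordovician (485.4–443.8), Silurian (443.8–419.2), Devonian (419.2–358.9).
That is 7 complete periods.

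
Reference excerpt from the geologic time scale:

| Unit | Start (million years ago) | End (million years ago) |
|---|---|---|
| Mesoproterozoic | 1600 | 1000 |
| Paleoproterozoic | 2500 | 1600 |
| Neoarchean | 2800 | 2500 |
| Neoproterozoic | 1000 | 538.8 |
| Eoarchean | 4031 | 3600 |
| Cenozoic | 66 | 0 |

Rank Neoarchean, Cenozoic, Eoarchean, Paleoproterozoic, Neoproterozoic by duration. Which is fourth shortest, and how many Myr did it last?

Durations: Neoarchean 300; Cenozoic 66; Eoarchean 431; Paleoproterozoic 900; Neoproterozoic 461.2 Myr.
Sorted shortest-first: Cenozoic (66), Neoarchean (300), Eoarchean (431), Neoproterozoic (461.2), Paleoproterozoic (900).
The fourth shortest is Neoproterozoic at 461.2 Myr.

Neoproterozoic, 461.2 million years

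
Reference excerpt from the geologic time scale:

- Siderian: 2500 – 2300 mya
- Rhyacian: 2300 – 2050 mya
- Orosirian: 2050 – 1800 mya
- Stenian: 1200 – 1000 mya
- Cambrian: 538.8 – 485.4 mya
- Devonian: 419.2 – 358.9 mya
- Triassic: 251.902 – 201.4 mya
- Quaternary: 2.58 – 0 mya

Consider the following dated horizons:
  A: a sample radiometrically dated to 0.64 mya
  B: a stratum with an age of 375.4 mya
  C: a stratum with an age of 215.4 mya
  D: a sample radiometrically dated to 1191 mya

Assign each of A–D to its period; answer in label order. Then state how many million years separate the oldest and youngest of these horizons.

A: 0.64 Ma lies in 2.58–0 Ma, so Quaternary.
B: 375.4 Ma lies in 419.2–358.9 Ma, so Devonian.
C: 215.4 Ma lies in 251.902–201.4 Ma, so Triassic.
D: 1191 Ma lies in 1200–1000 Ma, so Stenian.
Oldest = 1191 Ma, youngest = 0.64 Ma → span 1190.36 Myr.

A — Quaternary; B — Devonian; C — Triassic; D — Stenian; span 1190.36 million years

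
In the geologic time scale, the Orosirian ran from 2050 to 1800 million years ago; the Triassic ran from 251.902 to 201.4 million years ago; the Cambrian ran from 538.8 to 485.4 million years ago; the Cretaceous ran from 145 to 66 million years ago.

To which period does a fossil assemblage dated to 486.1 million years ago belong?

486.1 Ma lies between 538.8 and 485.4 Ma, so it falls in the Cambrian.

Cambrian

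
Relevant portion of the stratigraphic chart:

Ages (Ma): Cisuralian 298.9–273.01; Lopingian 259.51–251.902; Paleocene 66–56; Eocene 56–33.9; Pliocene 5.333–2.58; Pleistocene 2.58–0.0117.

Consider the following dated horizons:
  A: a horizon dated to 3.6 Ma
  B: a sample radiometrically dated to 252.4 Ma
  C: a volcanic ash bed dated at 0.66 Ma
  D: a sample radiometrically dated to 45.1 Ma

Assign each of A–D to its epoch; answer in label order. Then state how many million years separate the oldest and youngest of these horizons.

A — Pliocene; B — Lopingian; C — Pleistocene; D — Eocene; span 251.74 million years

A: 3.6 Ma lies in 5.333–2.58 Ma, so Pliocene.
B: 252.4 Ma lies in 259.51–251.902 Ma, so Lopingian.
C: 0.66 Ma lies in 2.58–0.0117 Ma, so Pleistocene.
D: 45.1 Ma lies in 56–33.9 Ma, so Eocene.
Oldest = 252.4 Ma, youngest = 0.66 Ma → span 251.74 Myr.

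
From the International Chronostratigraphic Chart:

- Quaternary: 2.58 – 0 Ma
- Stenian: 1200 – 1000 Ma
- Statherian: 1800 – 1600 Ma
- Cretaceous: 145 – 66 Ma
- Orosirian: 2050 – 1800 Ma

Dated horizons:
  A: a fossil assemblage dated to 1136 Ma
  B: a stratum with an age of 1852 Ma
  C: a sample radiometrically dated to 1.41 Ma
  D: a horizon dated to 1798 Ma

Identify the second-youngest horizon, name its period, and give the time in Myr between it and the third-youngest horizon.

Smaller Ma means younger, so youngest first: C 1.41 < A 1136 < D 1798 < B 1852.
Counting 2 along gives A (1136 Ma); the excerpt puts that inside the Stenian, 1200–1000 Ma.
Next in line is D (1798 Ma), and 1798 − 1136 = 662 Myr.

A, in the Stenian; 662 million years to D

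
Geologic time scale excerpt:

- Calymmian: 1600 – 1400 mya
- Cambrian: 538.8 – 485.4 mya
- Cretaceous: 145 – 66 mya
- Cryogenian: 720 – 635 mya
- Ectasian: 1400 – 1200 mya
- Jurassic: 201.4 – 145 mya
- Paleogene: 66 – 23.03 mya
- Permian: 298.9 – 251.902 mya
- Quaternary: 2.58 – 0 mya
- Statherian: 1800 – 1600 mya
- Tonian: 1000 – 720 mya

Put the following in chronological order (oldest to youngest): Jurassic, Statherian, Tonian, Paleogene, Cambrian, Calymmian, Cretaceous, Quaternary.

Statherian, Calymmian, Tonian, Cambrian, Jurassic, Cretaceous, Paleogene, Quaternary

Read off each span (Ma): Jurassic 201.4–145; Statherian 1800–1600; Tonian 1000–720; Paleogene 66–23.03; Cambrian 538.8–485.4; Calymmian 1600–1400; Cretaceous 145–66; Quaternary 2.58–0.
Larger Ma is older, so oldest→youngest is Statherian, Calymmian, Tonian, Cambrian, Jurassic, Cretaceous, Paleogene, Quaternary.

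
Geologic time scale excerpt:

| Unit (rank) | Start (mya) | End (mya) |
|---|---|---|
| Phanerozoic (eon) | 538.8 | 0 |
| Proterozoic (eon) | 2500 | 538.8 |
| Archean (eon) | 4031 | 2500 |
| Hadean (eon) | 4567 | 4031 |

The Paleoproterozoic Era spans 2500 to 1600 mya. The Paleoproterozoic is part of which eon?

The Paleoproterozoic (2500–1600 Ma) lies entirely within 2500–538.8 Ma, the Proterozoic Eon.

Proterozoic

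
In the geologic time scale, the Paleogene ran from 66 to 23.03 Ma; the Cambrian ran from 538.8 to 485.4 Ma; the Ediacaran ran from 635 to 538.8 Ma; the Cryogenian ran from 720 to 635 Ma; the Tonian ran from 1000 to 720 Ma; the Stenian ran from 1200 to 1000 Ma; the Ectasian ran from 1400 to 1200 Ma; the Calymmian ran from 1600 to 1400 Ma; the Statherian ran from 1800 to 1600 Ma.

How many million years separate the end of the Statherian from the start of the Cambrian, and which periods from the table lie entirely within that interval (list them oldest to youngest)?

1061.2 million years; Calymmian, Ectasian, Stenian, Tonian, Cryogenian, Ediacaran

End of Statherian = 1600 Ma; start of Cambrian = 538.8 Ma.
Gap = 1600 − 538.8 = 1061.2 Myr.
Periods wholly inside 1600–538.8 Ma: Calymmian (1600–1400), Ectasian (1400–1200), Stenian (1200–1000), Tonian (1000–720), Cryogenian (720–635), Ediacaran (635–538.8).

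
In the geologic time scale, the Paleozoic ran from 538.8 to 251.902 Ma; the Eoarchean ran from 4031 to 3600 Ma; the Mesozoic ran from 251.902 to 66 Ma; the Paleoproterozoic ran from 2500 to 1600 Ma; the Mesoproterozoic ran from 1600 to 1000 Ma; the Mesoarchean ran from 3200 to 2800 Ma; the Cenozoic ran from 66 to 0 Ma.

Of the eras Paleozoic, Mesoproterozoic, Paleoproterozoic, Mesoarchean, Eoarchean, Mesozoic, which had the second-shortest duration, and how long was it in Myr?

Paleozoic, 286.898 million years

Start − end for each: Paleozoic 538.8 − 251.902 = 286.898; Mesoproterozoic 1600 − 1000 = 600; Paleoproterozoic 2500 − 1600 = 900; Mesoarchean 3200 − 2800 = 400; Eoarchean 4031 − 3600 = 431; Mesozoic 251.902 − 66 = 185.902.
Ranking these from shortest: Mesozoic < Paleozoic < Mesoarchean < Eoarchean < Mesoproterozoic < Paleoproterozoic.
Position 2 in that ranking is Paleozoic, which lasted 286.898 Myr.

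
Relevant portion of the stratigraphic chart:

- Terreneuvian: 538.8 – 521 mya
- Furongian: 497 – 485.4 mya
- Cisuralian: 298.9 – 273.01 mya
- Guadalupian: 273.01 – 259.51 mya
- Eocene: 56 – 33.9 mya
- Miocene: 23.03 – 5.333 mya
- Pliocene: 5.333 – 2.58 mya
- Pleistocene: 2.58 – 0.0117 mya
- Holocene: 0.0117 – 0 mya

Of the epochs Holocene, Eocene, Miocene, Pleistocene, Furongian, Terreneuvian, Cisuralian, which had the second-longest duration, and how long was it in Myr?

Start − end for each: Holocene 0.0117 − 0 = 0.0117; Eocene 56 − 33.9 = 22.1; Miocene 23.03 − 5.333 = 17.697; Pleistocene 2.58 − 0.0117 = 2.5683; Furongian 497 − 485.4 = 11.6; Terreneuvian 538.8 − 521 = 17.8; Cisuralian 298.9 − 273.01 = 25.89.
Ranking these from longest: Cisuralian > Eocene > Terreneuvian > Miocene > Furongian > Pleistocene > Holocene.
Position 2 in that ranking is Eocene, which lasted 22.1 Myr.

Eocene, 22.1 million years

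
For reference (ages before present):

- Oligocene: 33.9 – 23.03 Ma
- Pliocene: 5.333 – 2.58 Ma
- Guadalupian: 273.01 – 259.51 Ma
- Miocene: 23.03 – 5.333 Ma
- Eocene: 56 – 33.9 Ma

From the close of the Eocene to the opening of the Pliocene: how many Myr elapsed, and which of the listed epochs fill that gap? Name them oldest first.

The Eocene closes at 33.9 Ma and the Pliocene opens at 5.333 Ma, so the interval is 33.9 − 5.333 = 28.567 Myr.
An epoch fits inside if it starts at or after 33.9 Ma and ends at or before 5.333 Ma; oldest first that gives Oligocene, Miocene.

28.567 million years; Oligocene, Miocene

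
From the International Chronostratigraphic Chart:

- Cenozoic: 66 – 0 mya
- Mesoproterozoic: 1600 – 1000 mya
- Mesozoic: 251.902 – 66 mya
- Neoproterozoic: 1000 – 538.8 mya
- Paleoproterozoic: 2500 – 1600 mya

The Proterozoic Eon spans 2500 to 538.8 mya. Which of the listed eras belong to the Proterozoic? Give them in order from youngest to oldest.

Neoproterozoic, Mesoproterozoic, Paleoproterozoic

Eras with both bounds inside 2500–538.8 Ma: Neoproterozoic (1000–538.8), Mesoproterozoic (1600–1000), Paleoproterozoic (2500–1600).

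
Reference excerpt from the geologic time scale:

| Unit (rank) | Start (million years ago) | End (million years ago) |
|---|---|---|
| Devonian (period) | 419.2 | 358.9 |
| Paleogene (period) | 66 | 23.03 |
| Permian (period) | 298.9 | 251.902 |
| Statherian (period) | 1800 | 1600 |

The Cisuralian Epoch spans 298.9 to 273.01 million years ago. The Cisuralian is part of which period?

Permian

The Cisuralian (298.9–273.01 Ma) lies entirely within 298.9–251.902 Ma, the Permian Period.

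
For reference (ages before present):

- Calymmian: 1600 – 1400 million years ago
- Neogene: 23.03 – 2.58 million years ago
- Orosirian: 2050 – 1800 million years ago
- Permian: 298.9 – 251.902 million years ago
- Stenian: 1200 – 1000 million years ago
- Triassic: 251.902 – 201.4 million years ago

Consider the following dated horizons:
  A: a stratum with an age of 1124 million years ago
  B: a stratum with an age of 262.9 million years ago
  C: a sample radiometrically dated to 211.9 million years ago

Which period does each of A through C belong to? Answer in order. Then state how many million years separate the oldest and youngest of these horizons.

A: 1124 Ma lies in 1200–1000 Ma, so Stenian.
B: 262.9 Ma lies in 298.9–251.902 Ma, so Permian.
C: 211.9 Ma lies in 251.902–201.4 Ma, so Triassic.
Oldest = 1124 Ma, youngest = 211.9 Ma → span 912.1 Myr.

A — Stenian; B — Permian; C — Triassic; span 912.1 million years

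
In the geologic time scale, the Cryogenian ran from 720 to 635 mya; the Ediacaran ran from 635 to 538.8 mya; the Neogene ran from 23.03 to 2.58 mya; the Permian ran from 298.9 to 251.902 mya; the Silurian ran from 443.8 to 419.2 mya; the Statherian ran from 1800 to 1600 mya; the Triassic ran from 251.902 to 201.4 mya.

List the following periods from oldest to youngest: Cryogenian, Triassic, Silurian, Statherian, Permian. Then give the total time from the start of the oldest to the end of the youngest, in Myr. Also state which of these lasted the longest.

Statherian → Cryogenian → Silurian → Permian → Triassic; total span 1598.6 Myr; longest is Statherian

From the excerpt: Cryogenian 720–635; Triassic 251.902–201.4; Silurian 443.8–419.2; Statherian 1800–1600; Permian 298.9–251.902 (Ma).
Larger Ma is earlier, so the oldest is Statherian and the youngest is Triassic; oldest to youngest: Statherian, Cryogenian, Silurian, Permian, Triassic.
Oldest start 1800 minus youngest end 201.4 gives 1598.6 Myr overall.
Individual lengths (start − end): Permian 46.998; Silurian 24.6; Triassic 50.502; Statherian 200; Cryogenian 85. The largest is Statherian at 200 Myr.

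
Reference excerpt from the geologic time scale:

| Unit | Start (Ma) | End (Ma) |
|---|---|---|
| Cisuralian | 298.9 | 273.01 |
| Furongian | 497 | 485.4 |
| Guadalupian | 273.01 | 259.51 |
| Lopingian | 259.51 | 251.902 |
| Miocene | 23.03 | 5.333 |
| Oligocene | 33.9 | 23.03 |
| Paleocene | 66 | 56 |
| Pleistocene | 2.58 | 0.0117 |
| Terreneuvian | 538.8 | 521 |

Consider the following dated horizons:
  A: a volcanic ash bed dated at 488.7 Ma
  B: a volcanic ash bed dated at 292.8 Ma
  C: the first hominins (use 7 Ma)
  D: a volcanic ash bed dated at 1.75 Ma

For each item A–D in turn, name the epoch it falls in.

A — Furongian; B — Cisuralian; C — Miocene; D — Pleistocene

Match each age against the start–end ranges in the excerpt: A = 488.7 Ma → Furongian (497–485.4); B = 292.8 Ma → Cisuralian (298.9–273.01); C = 7 Ma → Miocene (23.03–5.333); D = 1.75 Ma → Pleistocene (2.58–0.0117).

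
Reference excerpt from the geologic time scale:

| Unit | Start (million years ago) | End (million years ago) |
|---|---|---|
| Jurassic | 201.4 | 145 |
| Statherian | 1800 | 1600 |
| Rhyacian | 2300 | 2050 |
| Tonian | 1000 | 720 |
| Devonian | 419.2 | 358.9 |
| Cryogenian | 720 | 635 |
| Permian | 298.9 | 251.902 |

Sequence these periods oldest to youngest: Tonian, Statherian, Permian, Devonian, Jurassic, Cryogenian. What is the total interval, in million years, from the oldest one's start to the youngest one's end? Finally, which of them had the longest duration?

Statherian, Tonian, Cryogenian, Devonian, Permian, Jurassic; total span 1655 Myr; longest is Tonian

Start ages (Ma): Statherian 1800, Tonian 1000, Cryogenian 720, Devonian 419.2, Permian 298.9, Jurassic 201.4.
Ordered oldest to youngest: Statherian, Tonian, Cryogenian, Devonian, Permian, Jurassic.
Span = 1800 − 145 = 1655 Myr.
Durations: Devonian 60.3, Jurassic 56.4, Tonian 280, Cryogenian 85, Permian 46.998, Statherian 200 → longest is Tonian (280 Myr).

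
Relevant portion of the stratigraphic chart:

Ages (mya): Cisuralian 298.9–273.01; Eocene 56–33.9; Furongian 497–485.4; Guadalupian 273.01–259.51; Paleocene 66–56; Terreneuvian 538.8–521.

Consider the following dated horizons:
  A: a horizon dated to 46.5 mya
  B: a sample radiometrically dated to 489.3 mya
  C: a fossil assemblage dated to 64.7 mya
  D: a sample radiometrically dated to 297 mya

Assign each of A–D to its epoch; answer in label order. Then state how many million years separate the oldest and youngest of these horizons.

A — Eocene; B — Furongian; C — Paleocene; D — Cisuralian; span 442.8 million years

Match each age against the start–end ranges in the excerpt: A = 46.5 Ma → Eocene (56–33.9); B = 489.3 Ma → Furongian (497–485.4); C = 64.7 Ma → Paleocene (66–56); D = 297 Ma → Cisuralian (298.9–273.01).
The largest age is 489.3 Ma and the smallest is 46.5 Ma; their difference is 442.8 Myr.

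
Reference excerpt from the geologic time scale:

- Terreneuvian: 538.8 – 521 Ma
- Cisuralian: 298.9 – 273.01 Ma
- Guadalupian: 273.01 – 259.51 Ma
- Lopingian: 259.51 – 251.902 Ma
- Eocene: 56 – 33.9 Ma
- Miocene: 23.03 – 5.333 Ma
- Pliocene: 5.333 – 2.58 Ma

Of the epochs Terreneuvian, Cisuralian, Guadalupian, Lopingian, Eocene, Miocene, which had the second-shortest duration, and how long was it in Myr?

Guadalupian, 13.5 million years

Durations: Terreneuvian 17.8; Cisuralian 25.89; Guadalupian 13.5; Lopingian 7.608; Eocene 22.1; Miocene 17.697 Myr.
Sorted shortest-first: Lopingian (7.608), Guadalupian (13.5), Miocene (17.697), Terreneuvian (17.8), Eocene (22.1), Cisuralian (25.89).
The second shortest is Guadalupian at 13.5 Myr.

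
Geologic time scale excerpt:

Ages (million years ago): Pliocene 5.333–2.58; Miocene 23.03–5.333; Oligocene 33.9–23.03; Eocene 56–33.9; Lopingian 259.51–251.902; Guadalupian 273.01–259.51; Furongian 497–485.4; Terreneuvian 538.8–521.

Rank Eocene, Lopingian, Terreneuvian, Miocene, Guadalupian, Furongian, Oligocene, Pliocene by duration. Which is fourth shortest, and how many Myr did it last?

Start − end for each: Eocene 56 − 33.9 = 22.1; Lopingian 259.51 − 251.902 = 7.608; Terreneuvian 538.8 − 521 = 17.8; Miocene 23.03 − 5.333 = 17.697; Guadalupian 273.01 − 259.51 = 13.5; Furongian 497 − 485.4 = 11.6; Oligocene 33.9 − 23.03 = 10.87; Pliocene 5.333 − 2.58 = 2.753.
Ranking these from shortest: Pliocene < Lopingian < Oligocene < Furongian < Guadalupian < Miocene < Terreneuvian < Eocene.
Position 4 in that ranking is Furongian, which lasted 11.6 Myr.

Furongian, 11.6 million years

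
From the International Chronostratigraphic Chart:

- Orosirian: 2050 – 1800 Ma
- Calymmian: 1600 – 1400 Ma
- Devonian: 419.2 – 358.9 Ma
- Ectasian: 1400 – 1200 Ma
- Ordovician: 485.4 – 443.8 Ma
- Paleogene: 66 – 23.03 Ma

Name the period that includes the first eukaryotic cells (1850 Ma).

Orosirian

1850 Ma lies between 2050 and 1800 Ma, so it falls in the Orosirian.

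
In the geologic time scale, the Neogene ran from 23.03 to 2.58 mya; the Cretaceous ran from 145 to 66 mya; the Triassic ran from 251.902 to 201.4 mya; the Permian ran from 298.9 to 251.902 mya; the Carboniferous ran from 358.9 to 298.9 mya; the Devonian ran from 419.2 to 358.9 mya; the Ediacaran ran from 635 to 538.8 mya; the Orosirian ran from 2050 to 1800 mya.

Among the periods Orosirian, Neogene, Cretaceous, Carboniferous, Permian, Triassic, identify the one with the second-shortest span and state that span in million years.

Permian, 46.998 million years

Durations: Orosirian 250; Neogene 20.45; Cretaceous 79; Carboniferous 60; Permian 46.998; Triassic 50.502 Myr.
Sorted shortest-first: Neogene (20.45), Permian (46.998), Triassic (50.502), Carboniferous (60), Cretaceous (79), Orosirian (250).
The second shortest is Permian at 46.998 Myr.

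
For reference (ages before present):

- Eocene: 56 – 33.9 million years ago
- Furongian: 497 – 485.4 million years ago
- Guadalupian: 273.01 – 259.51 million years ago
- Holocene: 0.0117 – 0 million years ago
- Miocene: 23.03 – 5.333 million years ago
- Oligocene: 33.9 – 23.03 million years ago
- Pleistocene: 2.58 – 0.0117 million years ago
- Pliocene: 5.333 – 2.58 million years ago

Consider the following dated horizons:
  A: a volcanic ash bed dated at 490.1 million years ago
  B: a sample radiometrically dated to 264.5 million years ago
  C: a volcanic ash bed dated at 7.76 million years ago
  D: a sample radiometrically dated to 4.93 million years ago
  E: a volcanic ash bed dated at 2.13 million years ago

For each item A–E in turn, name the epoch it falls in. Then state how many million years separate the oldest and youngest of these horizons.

Match each age against the start–end ranges in the excerpt: A = 490.1 Ma → Furongian (497–485.4); B = 264.5 Ma → Guadalupian (273.01–259.51); C = 7.76 Ma → Miocene (23.03–5.333); D = 4.93 Ma → Pliocene (5.333–2.58); E = 2.13 Ma → Pleistocene (2.58–0.0117).
The largest age is 490.1 Ma and the smallest is 2.13 Ma; their difference is 487.97 Myr.

A — Furongian; B — Guadalupian; C — Miocene; D — Pliocene; E — Pleistocene; span 487.97 million years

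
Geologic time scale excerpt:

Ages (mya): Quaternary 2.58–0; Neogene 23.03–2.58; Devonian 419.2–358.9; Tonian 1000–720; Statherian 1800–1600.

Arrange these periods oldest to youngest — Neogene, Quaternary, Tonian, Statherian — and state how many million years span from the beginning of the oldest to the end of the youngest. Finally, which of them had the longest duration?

Statherian → Tonian → Neogene → Quaternary; total span 1800 Myr; longest is Tonian

From the excerpt: Neogene 23.03–2.58; Quaternary 2.58–0; Tonian 1000–720; Statherian 1800–1600 (Ma).
Larger Ma is earlier, so the oldest is Statherian and the youngest is Quaternary; oldest to youngest: Statherian, Tonian, Neogene, Quaternary.
Oldest start 1800 minus youngest end 0 gives 1800 Myr overall.
Individual lengths (start − end): Statherian 200; Tonian 280; Neogene 20.45; Quaternary 2.58. The largest is Tonian at 280 Myr.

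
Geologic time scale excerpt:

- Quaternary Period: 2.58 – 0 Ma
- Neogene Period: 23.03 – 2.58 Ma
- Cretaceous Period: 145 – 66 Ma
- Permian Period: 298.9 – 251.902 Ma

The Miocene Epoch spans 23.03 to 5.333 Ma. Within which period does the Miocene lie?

Neogene

The Miocene (23.03–5.333 Ma) lies entirely within 23.03–2.58 Ma, the Neogene Period.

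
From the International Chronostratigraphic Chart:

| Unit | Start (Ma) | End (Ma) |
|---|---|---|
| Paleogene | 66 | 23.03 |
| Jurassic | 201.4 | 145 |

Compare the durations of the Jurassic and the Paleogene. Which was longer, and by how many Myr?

Jurassic, by 13.43 million years

Jurassic: 201.4 − 145 = 56.4 Myr.
Paleogene: 66 − 23.03 = 42.97 Myr.
Difference: 56.4 − 42.97 = 13.43 Myr, so the Jurassic was longer.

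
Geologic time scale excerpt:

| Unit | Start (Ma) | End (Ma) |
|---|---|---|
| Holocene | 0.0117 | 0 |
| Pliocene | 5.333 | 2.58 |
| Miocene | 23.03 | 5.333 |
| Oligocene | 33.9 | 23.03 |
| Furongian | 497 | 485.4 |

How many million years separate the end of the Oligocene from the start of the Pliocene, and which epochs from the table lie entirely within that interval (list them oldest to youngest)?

End of Oligocene = 23.03 Ma; start of Pliocene = 5.333 Ma.
Gap = 23.03 − 5.333 = 17.697 Myr.
Epochs wholly inside 23.03–5.333 Ma: Miocene (23.03–5.333).

17.697 million years; Miocene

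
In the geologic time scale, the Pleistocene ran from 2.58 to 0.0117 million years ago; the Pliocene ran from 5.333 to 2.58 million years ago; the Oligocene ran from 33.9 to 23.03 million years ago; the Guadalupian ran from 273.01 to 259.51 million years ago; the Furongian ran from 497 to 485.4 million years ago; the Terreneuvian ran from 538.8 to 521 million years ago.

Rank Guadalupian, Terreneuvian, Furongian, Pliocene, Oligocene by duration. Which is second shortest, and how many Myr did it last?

Oligocene, 10.87 million years

Durations: Guadalupian 13.5; Terreneuvian 17.8; Furongian 11.6; Pliocene 2.753; Oligocene 10.87 Myr.
Sorted shortest-first: Pliocene (2.753), Oligocene (10.87), Furongian (11.6), Guadalupian (13.5), Terreneuvian (17.8).
The second shortest is Oligocene at 10.87 Myr.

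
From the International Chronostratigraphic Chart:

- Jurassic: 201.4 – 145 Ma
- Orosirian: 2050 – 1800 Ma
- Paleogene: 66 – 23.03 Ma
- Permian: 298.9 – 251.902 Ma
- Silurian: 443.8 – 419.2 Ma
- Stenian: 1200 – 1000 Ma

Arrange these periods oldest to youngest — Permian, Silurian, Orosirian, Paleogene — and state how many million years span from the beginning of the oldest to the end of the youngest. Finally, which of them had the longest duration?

Orosirian → Silurian → Permian → Paleogene; total span 2026.97 Myr; longest is Orosirian

Start ages (Ma): Orosirian 2050, Silurian 443.8, Permian 298.9, Paleogene 66.
Ordered oldest to youngest: Orosirian, Silurian, Permian, Paleogene.
Span = 2050 − 23.03 = 2026.97 Myr.
Durations: Orosirian 250, Paleogene 42.97, Permian 46.998, Silurian 24.6 → longest is Orosirian (250 Myr).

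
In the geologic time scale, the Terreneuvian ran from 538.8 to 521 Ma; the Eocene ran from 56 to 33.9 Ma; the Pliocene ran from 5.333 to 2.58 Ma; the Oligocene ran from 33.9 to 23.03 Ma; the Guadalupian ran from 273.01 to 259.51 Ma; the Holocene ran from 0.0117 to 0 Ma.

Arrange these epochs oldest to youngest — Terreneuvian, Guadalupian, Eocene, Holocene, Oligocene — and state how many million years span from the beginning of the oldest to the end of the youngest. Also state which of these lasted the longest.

Terreneuvian, Guadalupian, Eocene, Oligocene, Holocene; total span 538.8 Myr; longest is Eocene

From the excerpt: Terreneuvian 538.8–521; Guadalupian 273.01–259.51; Eocene 56–33.9; Holocene 0.0117–0; Oligocene 33.9–23.03 (Ma).
Larger Ma is earlier, so the oldest is Terreneuvian and the youngest is Holocene; oldest to youngest: Terreneuvian, Guadalupian, Eocene, Oligocene, Holocene.
Oldest start 538.8 minus youngest end 0 gives 538.8 Myr overall.
Individual lengths (start − end): Terreneuvian 17.8; Holocene 0.0117; Eocene 22.1; Oligocene 10.87; Guadalupian 13.5. The largest is Eocene at 22.1 Myr.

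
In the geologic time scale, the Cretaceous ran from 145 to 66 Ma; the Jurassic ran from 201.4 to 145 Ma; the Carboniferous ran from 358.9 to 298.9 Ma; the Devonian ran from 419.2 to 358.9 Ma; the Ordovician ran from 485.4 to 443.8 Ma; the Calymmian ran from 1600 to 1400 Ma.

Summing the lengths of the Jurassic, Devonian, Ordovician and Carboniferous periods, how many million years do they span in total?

Duration is start − end for each: (201.4 − 145) + (419.2 − 358.9) + (485.4 − 443.8) + (358.9 − 298.9).
That is 56.4 + 60.3 + 41.6 + 60, which totals 218.3 million years.

218.3 million years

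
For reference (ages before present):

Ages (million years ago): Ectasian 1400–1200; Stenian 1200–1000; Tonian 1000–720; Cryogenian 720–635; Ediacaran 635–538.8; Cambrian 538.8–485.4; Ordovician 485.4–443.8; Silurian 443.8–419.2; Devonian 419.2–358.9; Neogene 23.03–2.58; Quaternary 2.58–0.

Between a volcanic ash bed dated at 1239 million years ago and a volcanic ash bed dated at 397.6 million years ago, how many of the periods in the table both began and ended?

The older date is 1239 Ma and the younger is 397.6 Ma.
Periods with start < 1239 and end > 397.6 Ma: Stenian (1200–1000), Tonian (1000–720), Cryogenian (720–635), Ediacaran (635–538.8), Cambrian (538.8–485.4), Ordovician (485.4–443.8), Silurian (443.8–419.2).
That is 7 complete periods.

7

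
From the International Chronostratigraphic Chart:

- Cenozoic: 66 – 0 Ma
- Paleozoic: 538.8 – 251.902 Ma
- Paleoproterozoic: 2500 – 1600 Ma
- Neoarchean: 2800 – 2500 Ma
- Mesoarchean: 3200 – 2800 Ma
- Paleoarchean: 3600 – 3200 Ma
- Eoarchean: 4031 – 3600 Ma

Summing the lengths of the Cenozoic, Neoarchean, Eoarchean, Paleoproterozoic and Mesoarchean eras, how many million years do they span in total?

Each duration: Cenozoic = 66; Neoarchean = 300; Eoarchean = 431; Paleoproterozoic = 900; Mesoarchean = 400.
Sum: 66 + 300 + 431 + 900 + 400 = 2097 Myr.

2097 million years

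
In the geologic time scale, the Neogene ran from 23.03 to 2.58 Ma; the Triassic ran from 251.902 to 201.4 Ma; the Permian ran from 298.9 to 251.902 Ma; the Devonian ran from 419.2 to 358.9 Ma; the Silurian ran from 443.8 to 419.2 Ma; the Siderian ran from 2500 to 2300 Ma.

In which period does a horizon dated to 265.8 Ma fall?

265.8 Ma lies between 298.9 and 251.902 Ma, so it falls in the Permian.

Permian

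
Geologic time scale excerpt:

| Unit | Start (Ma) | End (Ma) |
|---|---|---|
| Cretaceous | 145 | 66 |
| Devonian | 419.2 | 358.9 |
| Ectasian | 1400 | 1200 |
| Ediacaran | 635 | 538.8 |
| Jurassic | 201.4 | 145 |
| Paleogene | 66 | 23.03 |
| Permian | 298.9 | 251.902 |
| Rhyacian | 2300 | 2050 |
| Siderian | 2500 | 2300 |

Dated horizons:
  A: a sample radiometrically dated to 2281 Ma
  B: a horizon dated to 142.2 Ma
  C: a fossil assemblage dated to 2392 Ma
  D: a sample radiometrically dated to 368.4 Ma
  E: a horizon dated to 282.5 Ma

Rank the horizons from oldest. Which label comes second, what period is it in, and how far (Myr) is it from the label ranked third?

A, in the Rhyacian; 1912.6 million years to D

Larger Ma means older, so oldest first: C 2392 > A 2281 > D 368.4 > E 282.5 > B 142.2.
Counting 2 along gives A (2281 Ma); the excerpt puts that inside the Rhyacian, 2300–2050 Ma.
Next in line is D (368.4 Ma), and 2281 − 368.4 = 1912.6 Myr.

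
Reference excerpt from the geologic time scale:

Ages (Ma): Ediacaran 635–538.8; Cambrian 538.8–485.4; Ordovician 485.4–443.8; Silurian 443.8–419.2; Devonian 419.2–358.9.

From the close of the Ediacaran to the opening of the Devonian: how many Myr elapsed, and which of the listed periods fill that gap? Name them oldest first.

End of Ediacaran = 538.8 Ma; start of Devonian = 419.2 Ma.
Gap = 538.8 − 419.2 = 119.6 Myr.
Periods wholly inside 538.8–419.2 Ma: Cambrian (538.8–485.4), Ordovician (485.4–443.8), Silurian (443.8–419.2).

119.6 million years; Cambrian, Ordovician, Silurian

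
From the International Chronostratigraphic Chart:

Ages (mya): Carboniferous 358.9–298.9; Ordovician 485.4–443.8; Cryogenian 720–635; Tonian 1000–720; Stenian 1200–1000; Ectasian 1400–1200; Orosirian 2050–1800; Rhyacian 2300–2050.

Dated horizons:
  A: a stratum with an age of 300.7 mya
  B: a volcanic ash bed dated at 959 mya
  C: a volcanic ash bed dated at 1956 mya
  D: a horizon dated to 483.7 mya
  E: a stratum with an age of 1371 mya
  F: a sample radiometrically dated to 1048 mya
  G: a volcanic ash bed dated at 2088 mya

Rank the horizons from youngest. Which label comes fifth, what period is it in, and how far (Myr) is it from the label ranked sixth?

Smaller Ma means younger, so youngest first: A 300.7 < D 483.7 < B 959 < F 1048 < E 1371 < C 1956 < G 2088.
Counting 5 along gives E (1371 Ma); the excerpt puts that inside the Ectasian, 1400–1200 Ma.
Next in line is C (1956 Ma), and 1956 − 1371 = 585 Myr.

E, in the Ectasian; 585 million years to C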